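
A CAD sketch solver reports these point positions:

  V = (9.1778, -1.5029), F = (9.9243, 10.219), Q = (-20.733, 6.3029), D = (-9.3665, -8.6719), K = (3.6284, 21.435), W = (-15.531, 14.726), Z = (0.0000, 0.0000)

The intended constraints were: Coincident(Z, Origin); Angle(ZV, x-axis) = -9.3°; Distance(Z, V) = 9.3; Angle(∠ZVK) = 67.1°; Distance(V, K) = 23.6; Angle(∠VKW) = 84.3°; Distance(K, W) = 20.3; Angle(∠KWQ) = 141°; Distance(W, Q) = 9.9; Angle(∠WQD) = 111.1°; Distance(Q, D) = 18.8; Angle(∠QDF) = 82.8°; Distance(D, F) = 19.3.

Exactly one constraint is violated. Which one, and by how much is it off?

Distance(D, F) = 19.3 — off by 7.70.

Z = (0.00, 0.00) ✓; ZV at -9.300° ✓; |ZV| = 9.300 ✓; ∠ZVK = 67.10° ✓; |VK| = 23.60 ✓; ∠VKW = 84.30° ✓; |KW| = 20.30 ✓; ∠KWQ = 141.0° ✓; |WQ| = 9.900 ✓; ∠WQD = 111.1° ✓; |QD| = 18.80 ✓; ∠QDF = 82.80° ✓; |DF| = 27.00 ✗.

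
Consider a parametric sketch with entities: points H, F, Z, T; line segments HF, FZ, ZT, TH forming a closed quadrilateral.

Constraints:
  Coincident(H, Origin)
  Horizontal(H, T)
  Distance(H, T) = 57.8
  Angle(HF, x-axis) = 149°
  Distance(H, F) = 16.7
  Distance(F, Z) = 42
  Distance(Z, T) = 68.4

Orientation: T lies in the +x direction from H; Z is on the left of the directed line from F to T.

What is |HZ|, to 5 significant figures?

45.587

H is at the origin; H and T share the same y with |HT| = 57.8 and T in +x, so T = (57.8, 0). HF runs at 149.0° with |HF| = 16.7, so F = (-14.315, 8.6011). Z is determined by |FZ| = 42.0 and |ZT| = 68.4 together: it lies at the intersection of circle(F, 42.0) and circle(T, 68.4). With |FT| = 72.626, the foot of the radical line on FT is 16.247 from F and the perpendicular offset is √(42.0² − 16.247²) = 38.730. Taking the left-of-FT solution: Z = (6.4051, 45.135).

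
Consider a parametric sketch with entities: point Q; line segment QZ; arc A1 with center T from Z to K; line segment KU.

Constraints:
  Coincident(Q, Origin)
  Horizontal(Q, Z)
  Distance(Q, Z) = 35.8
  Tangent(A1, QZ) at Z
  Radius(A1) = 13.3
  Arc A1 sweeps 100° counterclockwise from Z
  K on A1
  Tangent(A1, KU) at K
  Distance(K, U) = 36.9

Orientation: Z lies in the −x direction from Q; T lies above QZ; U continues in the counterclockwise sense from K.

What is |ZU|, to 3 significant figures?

52.4

Q is at the origin; Q and Z share the same y with |QZ| = 35.8 and Z on the −x side, so Z = (-35.8, 0.00). Tangency of A1 to QZ means the radius TZ is perpendicular to QZ, so T = Z + (0, 13.3) = (-35.8, 13.3). On A1, Z sits at bearing -90° from T; a 100° counterclockwise sweep puts K at bearing 10°, so K = T + 13.3·(cos 10°, sin 10°) = (-22.7, 15.6). Tangency of A1 to KU means the radius TK is perpendicular to KU, so KU runs along (−sin 10°, cos 10°); with |KU| = 36.9, U = (-29.1, 51.9). Then |ZU| = |U − Z| = 52.4.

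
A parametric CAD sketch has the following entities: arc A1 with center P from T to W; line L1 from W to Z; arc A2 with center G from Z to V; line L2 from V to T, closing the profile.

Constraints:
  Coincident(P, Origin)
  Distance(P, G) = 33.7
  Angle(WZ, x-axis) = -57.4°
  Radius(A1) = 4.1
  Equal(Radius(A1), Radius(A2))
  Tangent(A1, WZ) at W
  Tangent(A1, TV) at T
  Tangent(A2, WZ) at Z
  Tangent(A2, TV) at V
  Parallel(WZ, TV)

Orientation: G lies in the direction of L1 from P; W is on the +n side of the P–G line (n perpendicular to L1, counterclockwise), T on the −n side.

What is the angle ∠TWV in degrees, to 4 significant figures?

76.32°

The slot axis is L1's direction at -57.4°, so u = (cos -57.4°, sin -57.4°) = (0.5388, -0.8425) and n = (−sin -57.4°, cos -57.4°) = (0.8425, 0.5388). P is at the origin and G lies 33.7 along u from P, so G = 33.7·u = (18.16, -28.39). Tangency of A1 to both parallel lines with radius 4.1 puts W and T at P ± 4.1·n: W = (3.454, 2.209), T = (-3.454, -2.209). Equal radii place Z and V the same way about G: Z = G + 4.1·n = (21.61, -26.18), V = G − 4.1·n = (14.70, -30.60). Then cos ∠TWV = WT·WV / (|WT||WV|), giving 76.32°.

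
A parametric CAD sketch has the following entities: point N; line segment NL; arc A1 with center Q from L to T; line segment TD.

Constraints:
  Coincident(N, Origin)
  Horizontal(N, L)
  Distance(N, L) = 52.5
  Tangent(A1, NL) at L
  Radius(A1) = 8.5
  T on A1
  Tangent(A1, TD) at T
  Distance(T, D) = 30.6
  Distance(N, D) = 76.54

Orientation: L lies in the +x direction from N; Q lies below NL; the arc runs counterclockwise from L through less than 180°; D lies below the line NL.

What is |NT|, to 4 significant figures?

48.45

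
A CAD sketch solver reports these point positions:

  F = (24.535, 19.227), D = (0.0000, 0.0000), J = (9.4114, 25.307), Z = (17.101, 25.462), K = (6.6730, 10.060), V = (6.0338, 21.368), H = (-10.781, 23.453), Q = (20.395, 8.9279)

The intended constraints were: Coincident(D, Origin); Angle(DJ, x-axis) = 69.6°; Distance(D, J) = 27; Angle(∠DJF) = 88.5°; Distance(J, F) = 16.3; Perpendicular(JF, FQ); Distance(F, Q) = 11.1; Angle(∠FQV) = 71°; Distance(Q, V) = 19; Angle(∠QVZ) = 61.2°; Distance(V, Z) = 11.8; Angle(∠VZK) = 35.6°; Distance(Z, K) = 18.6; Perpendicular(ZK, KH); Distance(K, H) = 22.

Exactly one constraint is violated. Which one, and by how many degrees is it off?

Perpendicular(ZK, KH) — off by 3.40°.

D = (0.00, 0.00) ✓; DJ at 69.60° ✓; |DJ| = 27.00 ✓; ∠DJF = 88.50° ✓; |JF| = 16.30 ✓; ∠(JF, FQ) = 90.00° ✓; |FQ| = 11.10 ✓; ∠FQV = 71.00° ✓; |QV| = 19.00 ✓; ∠QVZ = 61.20° ✓; |VZ| = 11.80 ✓; ∠VZK = 35.60° ✓; |ZK| = 18.60 ✓; ∠(ZK, KH) = 93.40° ✗; |KH| = 22.00 ✓.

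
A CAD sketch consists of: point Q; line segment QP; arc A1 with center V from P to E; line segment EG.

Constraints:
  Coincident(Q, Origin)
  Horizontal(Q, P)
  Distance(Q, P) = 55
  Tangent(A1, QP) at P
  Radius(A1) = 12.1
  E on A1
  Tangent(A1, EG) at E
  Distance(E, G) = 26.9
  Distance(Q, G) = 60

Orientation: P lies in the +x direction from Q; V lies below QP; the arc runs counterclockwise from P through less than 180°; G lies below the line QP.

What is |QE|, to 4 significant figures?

44.85

Q is at the origin; Q and P share the same y with |QP| = 55.0 and P on the +x side, so P = (55.00, 0.000). Tangency of A1 to QP means the radius VP is perpendicular to QP, so V = P + (0, -12.1) = (55.00, -12.10). Since VE ⟂ EG (tangency), |VG| = √(12.1² + 26.9²) = 29.50 regardless of where E sits on A1. So G lies on both circle(Q, 60.0) and circle(V, 29.50); the below-QP intersection is G = (44.89, -39.81). E is the foot of the tangent from G: E = (42.93, -12.98).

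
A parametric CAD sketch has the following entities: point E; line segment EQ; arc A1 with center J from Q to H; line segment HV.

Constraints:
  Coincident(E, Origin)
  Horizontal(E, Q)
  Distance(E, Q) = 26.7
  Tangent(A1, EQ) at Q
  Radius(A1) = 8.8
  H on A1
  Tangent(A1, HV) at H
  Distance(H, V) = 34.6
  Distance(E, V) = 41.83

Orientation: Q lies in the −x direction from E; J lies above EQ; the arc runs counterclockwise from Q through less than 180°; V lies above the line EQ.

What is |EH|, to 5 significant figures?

19.366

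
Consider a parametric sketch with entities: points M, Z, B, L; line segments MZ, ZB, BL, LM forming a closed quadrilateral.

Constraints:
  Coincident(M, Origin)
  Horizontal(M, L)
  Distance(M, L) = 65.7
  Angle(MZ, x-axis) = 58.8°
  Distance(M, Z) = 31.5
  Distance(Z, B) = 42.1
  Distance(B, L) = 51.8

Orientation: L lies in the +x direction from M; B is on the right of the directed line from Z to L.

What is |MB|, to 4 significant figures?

22.16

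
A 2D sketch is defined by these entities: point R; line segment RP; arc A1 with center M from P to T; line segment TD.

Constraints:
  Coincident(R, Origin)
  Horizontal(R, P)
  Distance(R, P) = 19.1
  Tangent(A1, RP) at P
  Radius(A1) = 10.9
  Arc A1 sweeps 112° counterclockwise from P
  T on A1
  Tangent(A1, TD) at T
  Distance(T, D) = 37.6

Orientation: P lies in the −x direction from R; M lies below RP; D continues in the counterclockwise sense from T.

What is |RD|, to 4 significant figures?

52.09

On A1, P sits at bearing 90° from M; a 112° counterclockwise sweep puts T at bearing 202°, so T = M + 10.9·(cos 202°, sin 202°) = (-29.21, -14.98). The tangent condition forces MT to be normal to TD, so TD runs along (−sin 202°, cos 202°); with |TD| = 37.6, D = (-15.12, -49.85). Then |RD| = |D − R| = 52.09.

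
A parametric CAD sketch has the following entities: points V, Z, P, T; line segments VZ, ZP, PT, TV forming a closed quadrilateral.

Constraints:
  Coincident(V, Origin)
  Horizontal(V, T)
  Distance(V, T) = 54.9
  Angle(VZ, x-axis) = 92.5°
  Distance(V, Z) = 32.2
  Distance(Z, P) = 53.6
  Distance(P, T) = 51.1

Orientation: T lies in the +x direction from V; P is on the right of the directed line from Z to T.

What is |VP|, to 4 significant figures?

22.12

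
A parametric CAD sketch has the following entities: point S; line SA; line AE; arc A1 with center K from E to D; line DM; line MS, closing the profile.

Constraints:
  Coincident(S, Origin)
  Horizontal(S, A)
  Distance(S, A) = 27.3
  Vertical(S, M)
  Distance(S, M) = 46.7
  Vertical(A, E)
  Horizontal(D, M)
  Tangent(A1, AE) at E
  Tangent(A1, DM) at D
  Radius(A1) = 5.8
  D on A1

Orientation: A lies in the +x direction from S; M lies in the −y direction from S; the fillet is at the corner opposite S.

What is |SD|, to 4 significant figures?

51.41

S is at the origin; SA is horizontal with |SA| = 27.3 and A on the +x side, so A = (27.30, 0.000). SM is vertical with |SM| = 46.7 and M on the −y side, so M = (0.000, -46.70). The virtual corner opposite S is at (27.30, -46.70). The tangent condition forces KE to be normal to AE and A1 meets DM tangentially, so KD is at right angles to DM, with radius 5.8, so the center K sits 5.8 in from both sides at K = (21.50, -40.90). That places the tangent points at E = (27.30, -40.90) on AE and D = (21.50, -46.70) on DM. Then |SD| = |D − S| = 51.41.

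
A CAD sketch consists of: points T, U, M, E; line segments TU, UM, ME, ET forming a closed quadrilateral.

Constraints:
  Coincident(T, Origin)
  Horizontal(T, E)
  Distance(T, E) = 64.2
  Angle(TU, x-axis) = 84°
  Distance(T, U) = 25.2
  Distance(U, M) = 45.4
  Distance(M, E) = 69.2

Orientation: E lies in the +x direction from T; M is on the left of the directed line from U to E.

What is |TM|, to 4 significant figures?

68.03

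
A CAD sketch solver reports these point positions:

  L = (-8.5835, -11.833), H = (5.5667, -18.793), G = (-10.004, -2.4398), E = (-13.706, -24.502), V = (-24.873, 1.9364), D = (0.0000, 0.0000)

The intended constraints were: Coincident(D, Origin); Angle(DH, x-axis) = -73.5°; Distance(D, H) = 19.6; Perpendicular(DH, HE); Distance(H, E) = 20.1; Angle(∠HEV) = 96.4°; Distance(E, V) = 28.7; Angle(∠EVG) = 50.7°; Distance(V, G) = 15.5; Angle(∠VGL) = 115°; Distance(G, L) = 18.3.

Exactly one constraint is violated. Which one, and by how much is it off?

Distance(G, L) = 18.3 — off by 8.80.

D = (0.00, 0.00) ✓; DH at -73.50° ✓; |DH| = 19.60 ✓; ∠(DH, HE) = 90.00° ✓; |HE| = 20.10 ✓; ∠HEV = 96.40° ✓; |EV| = 28.70 ✓; ∠EVG = 50.70° ✓; |VG| = 15.50 ✓; ∠VGL = 115.0° ✓; |GL| = 9.500 ✗.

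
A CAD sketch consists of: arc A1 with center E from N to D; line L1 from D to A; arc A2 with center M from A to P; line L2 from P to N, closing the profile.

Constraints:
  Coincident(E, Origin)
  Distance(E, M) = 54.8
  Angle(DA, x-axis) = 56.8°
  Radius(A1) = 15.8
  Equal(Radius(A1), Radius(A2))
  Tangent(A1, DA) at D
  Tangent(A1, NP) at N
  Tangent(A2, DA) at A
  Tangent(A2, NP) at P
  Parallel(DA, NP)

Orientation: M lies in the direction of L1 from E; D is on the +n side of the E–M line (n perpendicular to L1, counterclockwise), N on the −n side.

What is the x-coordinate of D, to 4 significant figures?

-13.22

The slot axis is L1's direction at 56.8°, so u = (cos 56.8°, sin 56.8°) = (0.5476, 0.8368) and n = (−sin 56.8°, cos 56.8°) = (-0.8368, 0.5476). E is at the origin and M lies 54.8 along u from E, so M = 54.8·u = (30.01, 45.85). Tangency of A1 to both parallel lines with radius 15.8 puts D and N at E ± 15.8·n: D = (-13.22, 8.651), N = (13.22, -8.651). So D.x = -13.22.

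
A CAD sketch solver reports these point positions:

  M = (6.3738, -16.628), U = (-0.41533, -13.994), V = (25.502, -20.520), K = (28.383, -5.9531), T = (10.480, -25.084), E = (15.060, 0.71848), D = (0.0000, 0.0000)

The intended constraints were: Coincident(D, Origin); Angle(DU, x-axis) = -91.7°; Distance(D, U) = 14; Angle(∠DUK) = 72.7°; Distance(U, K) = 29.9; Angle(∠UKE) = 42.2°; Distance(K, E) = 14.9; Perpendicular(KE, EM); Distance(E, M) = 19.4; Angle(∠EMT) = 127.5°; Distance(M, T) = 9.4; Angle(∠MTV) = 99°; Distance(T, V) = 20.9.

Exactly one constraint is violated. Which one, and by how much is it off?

Distance(T, V) = 20.9 — off by 5.20.

D = (0.00, 0.00) ✓; DU at -91.70° ✓; |DU| = 14.00 ✓; ∠DUK = 72.70° ✓; |UK| = 29.90 ✓; ∠UKE = 42.20° ✓; |KE| = 14.90 ✓; ∠(KE, EM) = 90.00° ✓; |EM| = 19.40 ✓; ∠EMT = 127.5° ✓; |MT| = 9.400 ✓; ∠MTV = 99.00° ✓; |TV| = 15.70 ✗.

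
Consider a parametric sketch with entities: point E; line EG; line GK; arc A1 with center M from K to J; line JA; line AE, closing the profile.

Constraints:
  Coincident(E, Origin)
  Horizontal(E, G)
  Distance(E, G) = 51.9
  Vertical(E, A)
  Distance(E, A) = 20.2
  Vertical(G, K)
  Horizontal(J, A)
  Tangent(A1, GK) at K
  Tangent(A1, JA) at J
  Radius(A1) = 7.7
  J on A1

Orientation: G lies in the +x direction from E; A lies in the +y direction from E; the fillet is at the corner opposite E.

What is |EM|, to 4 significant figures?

45.93

E is at the origin; EG is horizontal with |EG| = 51.9 and G on the +x side, so G = (51.90, 0.000). E and A share the same x with |EA| = 20.2 and A on the +y side, so A = (0.000, 20.20). The virtual corner opposite E is at (51.90, 20.20). Since A1 is tangent to GK there, MK ⟂ GK and since A1 is tangent to JA there, MJ ⟂ JA, with radius 7.7, so the center M sits 7.7 in from both sides at M = (44.20, 12.50). Then |EM| = |M − E| = 45.93.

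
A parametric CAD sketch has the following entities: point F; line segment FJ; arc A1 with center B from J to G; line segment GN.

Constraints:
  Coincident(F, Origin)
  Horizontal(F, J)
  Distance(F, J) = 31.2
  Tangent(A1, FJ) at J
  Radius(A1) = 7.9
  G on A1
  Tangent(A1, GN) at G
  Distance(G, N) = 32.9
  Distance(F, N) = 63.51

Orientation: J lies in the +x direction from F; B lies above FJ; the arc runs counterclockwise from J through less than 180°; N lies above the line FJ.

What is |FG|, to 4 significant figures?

38.20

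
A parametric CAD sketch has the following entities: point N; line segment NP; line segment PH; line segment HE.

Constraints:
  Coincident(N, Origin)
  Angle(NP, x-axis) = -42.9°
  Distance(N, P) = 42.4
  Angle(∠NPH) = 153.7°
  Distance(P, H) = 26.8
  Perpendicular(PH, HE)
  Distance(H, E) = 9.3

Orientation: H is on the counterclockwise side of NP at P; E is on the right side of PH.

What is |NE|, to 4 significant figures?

70.64

∠NPH = 153.7°, so PH runs at -42.9° + (180° − 153.7°) = -16.60° from the x-axis; with |PH| = 26.8, H = P + 26.8·(cos -16.60°, sin -16.60°) = (56.74, -36.52). PH ⟂ HE; with |HE| = 9.3 on the right of PH, E = H + 9.3·(-0.2857, -0.9583) = (54.09, -45.43). Then |NE| = |E − N| = 70.64.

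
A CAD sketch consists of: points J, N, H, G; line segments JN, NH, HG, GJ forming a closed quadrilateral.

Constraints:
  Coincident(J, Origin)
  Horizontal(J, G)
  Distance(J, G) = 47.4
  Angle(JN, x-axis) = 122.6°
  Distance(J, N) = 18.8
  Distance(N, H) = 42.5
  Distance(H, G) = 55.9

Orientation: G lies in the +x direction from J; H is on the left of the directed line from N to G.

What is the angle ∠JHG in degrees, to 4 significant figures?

52.43°

Checks: J.y = 0.00, G.y = 0.00 ✓; |NH| = 42.50 ✓; |HG| = 55.90 ✓.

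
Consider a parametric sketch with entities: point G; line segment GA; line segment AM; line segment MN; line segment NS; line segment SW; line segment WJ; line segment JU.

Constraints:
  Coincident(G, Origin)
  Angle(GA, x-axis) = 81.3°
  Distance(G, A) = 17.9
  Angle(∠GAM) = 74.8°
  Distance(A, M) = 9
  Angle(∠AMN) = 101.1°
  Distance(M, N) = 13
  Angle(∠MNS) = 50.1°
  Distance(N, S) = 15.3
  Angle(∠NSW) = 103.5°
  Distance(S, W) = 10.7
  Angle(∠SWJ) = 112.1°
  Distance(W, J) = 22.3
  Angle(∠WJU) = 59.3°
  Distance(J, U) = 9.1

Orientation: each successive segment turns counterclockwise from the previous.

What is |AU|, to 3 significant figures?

19.4

∠SWJ = 112.1° gives WJ at 180° from the x-axis; with |WJ| = 22.3, J = (-21.1, 22.6). ∠WJU = 59.3° gives JU at -59.6° from the x-axis; with |JU| = 9.1, U = (-16.5, 14.8). Then |AU| = |U − A| = 19.4.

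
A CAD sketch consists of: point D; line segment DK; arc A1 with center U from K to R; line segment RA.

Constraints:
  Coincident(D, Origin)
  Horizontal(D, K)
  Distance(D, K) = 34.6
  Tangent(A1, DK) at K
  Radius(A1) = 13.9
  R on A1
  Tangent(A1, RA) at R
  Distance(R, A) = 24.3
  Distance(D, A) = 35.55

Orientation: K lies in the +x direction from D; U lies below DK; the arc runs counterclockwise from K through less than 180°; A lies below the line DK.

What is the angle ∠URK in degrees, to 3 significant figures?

54.0°

D is at the origin; DK is horizontal with |DK| = 34.6 and K on the +x side, so K = (34.6, 0.00). A1 meets DK tangentially, so UK is at right angles to DK, so U = K + (0, -13.9) = (34.6, -13.9). Since UR ⟂ RA (tangency), |UA| = √(13.9² + 24.3²) = 28.0 regardless of where R sits on A1. So A lies on both circle(D, 35.55) and circle(U, 28.0); the below-DK intersection is A = (13.9, -32.7). R is the foot of the tangent from A: R = (21.4, -9.61).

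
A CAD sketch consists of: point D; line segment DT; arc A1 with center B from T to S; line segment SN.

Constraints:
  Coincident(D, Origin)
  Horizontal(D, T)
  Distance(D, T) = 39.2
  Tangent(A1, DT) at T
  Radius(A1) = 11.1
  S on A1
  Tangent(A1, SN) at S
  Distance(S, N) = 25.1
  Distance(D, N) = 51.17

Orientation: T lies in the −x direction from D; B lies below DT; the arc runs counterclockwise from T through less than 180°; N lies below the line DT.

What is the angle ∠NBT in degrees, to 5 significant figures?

169.46°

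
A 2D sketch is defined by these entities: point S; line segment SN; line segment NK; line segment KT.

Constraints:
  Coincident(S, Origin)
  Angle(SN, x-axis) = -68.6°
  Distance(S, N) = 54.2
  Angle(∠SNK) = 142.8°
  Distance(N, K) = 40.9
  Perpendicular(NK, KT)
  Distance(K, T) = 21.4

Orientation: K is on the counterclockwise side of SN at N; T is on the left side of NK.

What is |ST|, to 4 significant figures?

84.84

S is at the origin; SN runs at -68.6° with length 54.2, so N = 54.2·(cos -68.6°, sin -68.6°) = (19.78, -50.46). ∠SNK = 142.8°, so NK runs at -68.6° + (180° − 142.8°) = -31.40° from the x-axis; with |NK| = 40.9, K = N + 40.9·(cos -31.40°, sin -31.40°) = (54.69, -71.77). NK ⟂ KT; with |KT| = 21.4 on the left of NK, T = K + 21.4·(0.5210, 0.8536) = (65.84, -53.51). Then |ST| = |T − S| = 84.84.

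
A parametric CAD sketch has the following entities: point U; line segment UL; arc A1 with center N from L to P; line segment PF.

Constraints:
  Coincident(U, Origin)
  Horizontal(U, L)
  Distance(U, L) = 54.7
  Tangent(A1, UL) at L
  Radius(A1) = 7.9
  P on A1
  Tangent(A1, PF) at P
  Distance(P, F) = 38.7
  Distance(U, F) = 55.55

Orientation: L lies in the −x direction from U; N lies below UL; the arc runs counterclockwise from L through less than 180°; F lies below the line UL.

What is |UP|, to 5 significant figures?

62.106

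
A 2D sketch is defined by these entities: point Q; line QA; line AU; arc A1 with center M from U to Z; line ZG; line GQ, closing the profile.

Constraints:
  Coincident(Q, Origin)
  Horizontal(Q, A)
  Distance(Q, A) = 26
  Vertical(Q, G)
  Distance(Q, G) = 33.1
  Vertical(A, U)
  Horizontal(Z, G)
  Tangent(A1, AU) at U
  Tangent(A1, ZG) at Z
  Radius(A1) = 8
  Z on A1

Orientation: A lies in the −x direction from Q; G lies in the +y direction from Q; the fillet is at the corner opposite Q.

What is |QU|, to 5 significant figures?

36.139

The virtual corner opposite Q is at (-26.000, 33.100). Since A1 is tangent to AU there, MU ⟂ AU and the tangent condition forces MZ to be normal to ZG, with radius 8.0, so the center M sits 8.0 in from both sides at M = (-18.000, 25.100). That places the tangent points at U = (-26.000, 25.100) on AU and Z = (-18.000, 33.100) on ZG. Then |QU| = |U − Q| = 36.139.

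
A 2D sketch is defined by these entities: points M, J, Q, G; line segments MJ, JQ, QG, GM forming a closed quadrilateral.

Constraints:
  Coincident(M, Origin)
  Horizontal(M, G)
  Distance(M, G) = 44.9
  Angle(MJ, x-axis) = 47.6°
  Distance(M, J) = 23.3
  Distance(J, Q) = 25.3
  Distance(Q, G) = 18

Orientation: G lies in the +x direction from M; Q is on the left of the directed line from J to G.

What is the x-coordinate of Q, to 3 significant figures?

41.0

Checks: |JQ| = 25.30 ✓; |QG| = 18.00 ✓.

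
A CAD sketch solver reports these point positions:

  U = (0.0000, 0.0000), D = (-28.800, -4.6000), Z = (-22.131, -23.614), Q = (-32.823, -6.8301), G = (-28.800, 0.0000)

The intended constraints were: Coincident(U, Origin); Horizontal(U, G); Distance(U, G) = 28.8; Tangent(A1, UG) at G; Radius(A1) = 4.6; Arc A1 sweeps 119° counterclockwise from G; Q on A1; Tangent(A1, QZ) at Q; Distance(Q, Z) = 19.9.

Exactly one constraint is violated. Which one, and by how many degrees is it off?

Tangent(A1, QZ) at Q — off by 3.50°.

U = (0.00, 0.00) ✓; U.y = 0.00, G.y = 0.00 ✓; |UG| = 28.80 ✓; ∠(DG, GU) = 90.00° ✓; |DG| = 4.600 ✓; bearing(D→Q) − bearing(D→G) = 119.0° ✓; |DQ| = 4.600 ✓; ∠(DQ, QZ) = 86.50° ✗; |QZ| = 19.90 ✓.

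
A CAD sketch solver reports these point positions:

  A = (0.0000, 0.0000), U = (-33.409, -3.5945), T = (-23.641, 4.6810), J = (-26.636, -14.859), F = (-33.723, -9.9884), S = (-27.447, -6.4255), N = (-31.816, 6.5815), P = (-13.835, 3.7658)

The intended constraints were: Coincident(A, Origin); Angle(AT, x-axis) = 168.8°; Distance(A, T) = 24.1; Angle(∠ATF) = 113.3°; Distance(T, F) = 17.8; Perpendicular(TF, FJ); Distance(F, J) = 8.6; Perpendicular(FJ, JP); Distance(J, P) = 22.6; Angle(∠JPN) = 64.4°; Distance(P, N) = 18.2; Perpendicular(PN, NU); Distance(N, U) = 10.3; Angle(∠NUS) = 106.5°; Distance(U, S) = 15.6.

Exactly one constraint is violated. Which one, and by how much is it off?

Distance(U, S) = 15.6 — off by 9.00.

A = (0.00, 0.00) ✓; AT at 168.8° ✓; |AT| = 24.10 ✓; ∠ATF = 113.3° ✓; |TF| = 17.80 ✓; ∠(TF, FJ) = 90.00° ✓; |FJ| = 8.599 ✓; ∠(FJ, JP) = 90.00° ✓; |JP| = 22.60 ✓; ∠JPN = 64.40° ✓; |PN| = 18.20 ✓; ∠(PN, NU) = 90.00° ✓; |NU| = 10.30 ✓; ∠NUS = 106.5° ✓; |US| = 6.600 ✗.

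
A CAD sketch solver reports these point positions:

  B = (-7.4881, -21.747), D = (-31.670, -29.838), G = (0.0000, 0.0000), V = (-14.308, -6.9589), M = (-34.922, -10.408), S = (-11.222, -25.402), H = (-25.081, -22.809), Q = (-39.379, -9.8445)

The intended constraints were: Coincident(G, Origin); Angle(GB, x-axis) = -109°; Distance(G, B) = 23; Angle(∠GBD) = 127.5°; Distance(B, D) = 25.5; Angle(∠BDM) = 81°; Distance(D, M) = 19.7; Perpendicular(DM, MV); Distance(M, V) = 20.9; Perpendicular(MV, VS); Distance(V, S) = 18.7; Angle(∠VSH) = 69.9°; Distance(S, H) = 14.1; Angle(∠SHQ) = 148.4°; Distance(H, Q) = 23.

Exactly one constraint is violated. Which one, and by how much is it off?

Distance(H, Q) = 23 — off by 3.70.

G = (0.00, 0.00) ✓; GB at -109.0° ✓; |GB| = 23.00 ✓; ∠GBD = 127.5° ✓; |BD| = 25.50 ✓; ∠BDM = 81.00° ✓; |DM| = 19.70 ✓; ∠(DM, MV) = 90.00° ✓; |MV| = 20.90 ✓; ∠(MV, VS) = 90.00° ✓; |VS| = 18.70 ✓; ∠VSH = 69.90° ✓; |SH| = 14.10 ✓; ∠SHQ = 148.4° ✓; |HQ| = 19.30 ✗.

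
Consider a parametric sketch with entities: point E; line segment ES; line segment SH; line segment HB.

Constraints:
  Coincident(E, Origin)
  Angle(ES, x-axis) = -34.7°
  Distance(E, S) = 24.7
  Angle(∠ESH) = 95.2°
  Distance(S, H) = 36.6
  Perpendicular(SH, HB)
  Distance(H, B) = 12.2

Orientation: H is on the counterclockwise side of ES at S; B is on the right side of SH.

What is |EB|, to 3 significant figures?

53.5

E is at the origin; ES runs at -34.7° with length 24.7, so S = 24.7·(cos -34.7°, sin -34.7°) = (20.3, -14.1). ∠ESH = 95.2°, so SH runs at -34.7° + (180° − 95.2°) = 50.1° from the x-axis; with |SH| = 36.6, H = S + 36.6·(cos 50.1°, sin 50.1°) = (43.8, 14.0). SH ⟂ HB; with |HB| = 12.2 on the right of SH, B = H + 12.2·(0.767, -0.641) = (53.1, 6.19). Then |EB| = |B − E| = 53.5.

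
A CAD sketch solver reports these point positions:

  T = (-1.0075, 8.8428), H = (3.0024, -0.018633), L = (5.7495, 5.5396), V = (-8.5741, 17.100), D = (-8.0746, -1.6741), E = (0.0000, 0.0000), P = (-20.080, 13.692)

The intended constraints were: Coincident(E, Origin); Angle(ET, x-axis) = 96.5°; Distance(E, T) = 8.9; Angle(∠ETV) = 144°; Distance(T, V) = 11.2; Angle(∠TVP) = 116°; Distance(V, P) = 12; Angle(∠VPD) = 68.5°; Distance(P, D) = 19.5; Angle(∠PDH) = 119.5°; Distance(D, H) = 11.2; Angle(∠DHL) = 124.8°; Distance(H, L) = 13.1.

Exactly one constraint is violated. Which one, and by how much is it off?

Distance(H, L) = 13.1 — off by 6.90.

E = (0.00, 0.00) ✓; ET at 96.50° ✓; |ET| = 8.900 ✓; ∠ETV = 144.0° ✓; |TV| = 11.20 ✓; ∠TVP = 116.0° ✓; |VP| = 12.00 ✓; ∠VPD = 68.50° ✓; |PD| = 19.50 ✓; ∠PDH = 119.5° ✓; |DH| = 11.20 ✓; ∠DHL = 124.8° ✓; |HL| = 6.200 ✗.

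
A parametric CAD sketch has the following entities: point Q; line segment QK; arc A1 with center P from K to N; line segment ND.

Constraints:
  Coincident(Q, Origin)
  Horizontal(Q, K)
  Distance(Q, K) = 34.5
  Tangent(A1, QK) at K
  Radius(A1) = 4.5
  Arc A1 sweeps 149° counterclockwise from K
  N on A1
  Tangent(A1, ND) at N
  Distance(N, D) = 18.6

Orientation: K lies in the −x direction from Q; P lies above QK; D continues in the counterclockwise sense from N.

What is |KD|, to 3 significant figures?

22.5

Q is at the origin; Q and K share the same y with |QK| = 34.5 and K on the −x side, so K = (-34.5, 0.00). Since A1 is tangent to QK there, PK ⟂ QK, so P = K + (0, 4.5) = (-34.5, 4.50). On A1, K sits at bearing -90° from P; a 149° counterclockwise sweep puts N at bearing 59°, so N = P + 4.5·(cos 59°, sin 59°) = (-32.2, 8.36). The tangent condition forces PN to be normal to ND, so ND runs along (−sin 59°, cos 59°); with |ND| = 18.6, D = (-48.1, 17.9). Then |KD| = |D − K| = 22.5.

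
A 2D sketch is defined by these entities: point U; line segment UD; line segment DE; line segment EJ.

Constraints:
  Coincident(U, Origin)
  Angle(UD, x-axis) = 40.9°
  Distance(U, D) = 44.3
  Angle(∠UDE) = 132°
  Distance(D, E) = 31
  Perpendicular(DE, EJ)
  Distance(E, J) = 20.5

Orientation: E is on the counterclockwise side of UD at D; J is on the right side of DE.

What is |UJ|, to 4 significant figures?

80.82

U is at the origin; UD runs at 40.9° with length 44.3, so D = 44.3·(cos 40.9°, sin 40.9°) = (33.48, 29.01). ∠UDE = 132.0°, so DE runs at 40.9° + (180° − 132.0°) = 88.90° from the x-axis; with |DE| = 31.0, E = D + 31.0·(cos 88.90°, sin 88.90°) = (34.08, 60.00). DE is perpendicular to EJ; with |EJ| = 20.5 on the right of DE, J = E + 20.5·(0.9998, -0.01920) = (54.58, 59.61). Then |UJ| = |J − U| = 80.82.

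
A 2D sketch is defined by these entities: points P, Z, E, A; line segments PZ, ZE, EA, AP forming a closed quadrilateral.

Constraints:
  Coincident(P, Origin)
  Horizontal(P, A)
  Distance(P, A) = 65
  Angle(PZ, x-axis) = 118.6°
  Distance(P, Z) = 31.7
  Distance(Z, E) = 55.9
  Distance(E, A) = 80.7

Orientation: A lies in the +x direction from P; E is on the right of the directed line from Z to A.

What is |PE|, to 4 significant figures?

29.88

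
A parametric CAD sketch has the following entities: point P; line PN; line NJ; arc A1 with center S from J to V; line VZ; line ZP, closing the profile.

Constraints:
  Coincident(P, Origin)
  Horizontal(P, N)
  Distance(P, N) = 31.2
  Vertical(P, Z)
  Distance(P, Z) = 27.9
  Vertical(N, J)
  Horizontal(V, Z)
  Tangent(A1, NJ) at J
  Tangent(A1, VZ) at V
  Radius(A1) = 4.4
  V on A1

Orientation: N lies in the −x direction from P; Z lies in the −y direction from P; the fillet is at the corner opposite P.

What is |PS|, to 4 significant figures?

35.64

P and Z share the same x with |PZ| = 27.9 and Z on the −y side, so Z = (0.000, -27.90). The virtual corner opposite P is at (-31.20, -27.90). The tangent condition forces SJ to be normal to NJ and the tangent condition forces SV to be normal to VZ, with radius 4.4, so the center S sits 4.4 in from both sides at S = (-26.80, -23.50). Then |PS| = |S − P| = 35.64.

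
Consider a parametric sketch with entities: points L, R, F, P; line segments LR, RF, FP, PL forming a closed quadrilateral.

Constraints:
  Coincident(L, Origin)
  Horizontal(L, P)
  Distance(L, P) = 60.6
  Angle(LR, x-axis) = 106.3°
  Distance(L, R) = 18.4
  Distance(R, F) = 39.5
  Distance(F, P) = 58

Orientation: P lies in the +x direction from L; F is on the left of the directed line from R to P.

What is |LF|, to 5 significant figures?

50.559

Checks: |RF| = 39.50 ✓; |FP| = 58.00 ✓.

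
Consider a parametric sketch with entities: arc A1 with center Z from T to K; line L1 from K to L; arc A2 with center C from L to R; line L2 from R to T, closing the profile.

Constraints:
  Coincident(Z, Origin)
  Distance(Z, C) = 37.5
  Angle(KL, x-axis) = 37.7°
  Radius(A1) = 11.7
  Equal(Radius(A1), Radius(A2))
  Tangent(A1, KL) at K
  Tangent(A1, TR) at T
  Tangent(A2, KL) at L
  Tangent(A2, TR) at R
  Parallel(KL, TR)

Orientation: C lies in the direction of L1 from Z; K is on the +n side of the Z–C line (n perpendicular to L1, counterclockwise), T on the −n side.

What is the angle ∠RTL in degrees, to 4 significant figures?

31.96°

The slot axis is L1's direction at 37.7°, so u = (cos 37.7°, sin 37.7°) = (0.7912, 0.6115) and n = (−sin 37.7°, cos 37.7°) = (-0.6115, 0.7912). Z is at the origin and C lies 37.5 along u from Z, so C = 37.5·u = (29.67, 22.93). Tangency of A1 to both parallel lines with radius 11.7 puts K and T at Z ± 11.7·n: K = (-7.155, 9.257), T = (7.155, -9.257). Equal radii place L and R the same way about C: L = C + 11.7·n = (22.52, 32.19), R = C − 11.7·n = (36.83, 13.67). Then cos ∠RTL = TR·TL / (|TR||TL|), giving 31.96°.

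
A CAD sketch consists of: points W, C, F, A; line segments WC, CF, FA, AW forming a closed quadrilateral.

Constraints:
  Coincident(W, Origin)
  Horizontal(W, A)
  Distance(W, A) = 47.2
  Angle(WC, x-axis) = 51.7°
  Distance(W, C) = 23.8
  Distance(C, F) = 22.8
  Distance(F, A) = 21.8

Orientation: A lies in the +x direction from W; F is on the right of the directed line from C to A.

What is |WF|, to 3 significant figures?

25.5

Checks: |CF| = 22.80 ✓; |FA| = 21.80 ✓.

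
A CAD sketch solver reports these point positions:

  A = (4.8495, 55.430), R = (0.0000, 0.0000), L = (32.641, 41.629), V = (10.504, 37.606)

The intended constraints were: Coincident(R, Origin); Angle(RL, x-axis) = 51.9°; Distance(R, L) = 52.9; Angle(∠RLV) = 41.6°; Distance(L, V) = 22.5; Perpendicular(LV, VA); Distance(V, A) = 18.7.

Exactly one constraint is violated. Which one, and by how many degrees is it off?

Perpendicular(LV, VA) — off by 7.30°.

R = (0.00, 0.00) ✓; RL at 51.90° ✓; |RL| = 52.90 ✓; ∠RLV = 41.60° ✓; |LV| = 22.50 ✓; ∠(LV, VA) = 82.70° ✗; |VA| = 18.70 ✓.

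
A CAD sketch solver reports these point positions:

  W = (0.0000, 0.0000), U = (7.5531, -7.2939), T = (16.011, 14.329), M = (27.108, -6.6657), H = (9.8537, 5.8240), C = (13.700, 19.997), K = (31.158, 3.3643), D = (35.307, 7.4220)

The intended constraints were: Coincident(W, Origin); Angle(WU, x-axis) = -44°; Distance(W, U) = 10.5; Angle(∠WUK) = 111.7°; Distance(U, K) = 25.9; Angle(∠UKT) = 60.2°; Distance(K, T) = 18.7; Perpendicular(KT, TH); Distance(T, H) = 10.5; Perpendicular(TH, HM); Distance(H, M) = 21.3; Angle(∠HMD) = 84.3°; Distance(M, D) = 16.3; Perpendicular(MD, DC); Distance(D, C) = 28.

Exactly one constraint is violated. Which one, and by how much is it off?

Distance(D, C) = 28 — off by 3.00.

W = (0.00, 0.00) ✓; WU at -44.00° ✓; |WU| = 10.50 ✓; ∠WUK = 111.7° ✓; |UK| = 25.90 ✓; ∠UKT = 60.20° ✓; |KT| = 18.70 ✓; ∠(KT, TH) = 90.00° ✓; |TH| = 10.50 ✓; ∠(TH, HM) = 90.00° ✓; |HM| = 21.30 ✓; ∠HMD = 84.30° ✓; |MD| = 16.30 ✓; ∠(MD, DC) = 90.00° ✓; |DC| = 25.00 ✗.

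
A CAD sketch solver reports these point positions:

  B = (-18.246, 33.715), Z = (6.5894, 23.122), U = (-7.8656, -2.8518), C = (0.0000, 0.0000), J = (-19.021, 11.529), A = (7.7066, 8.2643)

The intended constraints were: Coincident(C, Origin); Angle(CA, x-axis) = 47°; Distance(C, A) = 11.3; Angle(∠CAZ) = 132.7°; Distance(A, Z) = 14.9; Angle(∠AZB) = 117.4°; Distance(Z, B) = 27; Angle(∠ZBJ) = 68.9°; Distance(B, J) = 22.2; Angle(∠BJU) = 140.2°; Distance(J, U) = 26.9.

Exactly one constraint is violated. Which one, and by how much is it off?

Distance(J, U) = 26.9 — off by 8.70.

C = (0.00, 0.00) ✓; CA at 47.00° ✓; |CA| = 11.30 ✓; ∠CAZ = 132.7° ✓; |AZ| = 14.90 ✓; ∠AZB = 117.4° ✓; |ZB| = 27.00 ✓; ∠ZBJ = 68.90° ✓; |BJ| = 22.20 ✓; ∠BJU = 140.2° ✓; |JU| = 18.20 ✗.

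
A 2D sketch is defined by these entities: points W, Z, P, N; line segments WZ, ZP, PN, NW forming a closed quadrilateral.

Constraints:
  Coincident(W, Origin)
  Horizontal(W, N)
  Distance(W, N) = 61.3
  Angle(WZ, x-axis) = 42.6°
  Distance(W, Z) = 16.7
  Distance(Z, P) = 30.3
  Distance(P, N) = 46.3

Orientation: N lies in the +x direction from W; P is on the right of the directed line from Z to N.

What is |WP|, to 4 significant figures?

26.21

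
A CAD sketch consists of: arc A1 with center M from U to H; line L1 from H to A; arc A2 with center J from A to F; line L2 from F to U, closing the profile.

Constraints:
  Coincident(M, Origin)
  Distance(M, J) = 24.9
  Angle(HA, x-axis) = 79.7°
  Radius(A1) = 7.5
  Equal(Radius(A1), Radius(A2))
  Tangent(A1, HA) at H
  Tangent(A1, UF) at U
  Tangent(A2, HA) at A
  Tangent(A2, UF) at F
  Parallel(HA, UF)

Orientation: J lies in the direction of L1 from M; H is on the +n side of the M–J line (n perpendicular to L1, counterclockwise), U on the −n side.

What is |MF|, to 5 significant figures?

26.005

The slot axis is L1's direction at 79.7°, so u = (cos 79.7°, sin 79.7°) = (0.17880, 0.98389) and n = (−sin 79.7°, cos 79.7°) = (-0.98389, 0.17880). M is at the origin and J lies 24.9 along u from M, so J = 24.9·u = (4.4522, 24.499). Tangency of A1 to both parallel lines with radius 7.5 puts H and U at M ± 7.5·n: H = (-7.3791, 1.3410), U = (7.3791, -1.3410). Equal radii place A and F the same way about J: A = J + 7.5·n = (-2.9270, 25.840), F = J − 7.5·n = (11.831, 23.158). Then |MF| = |F − M| = 26.005.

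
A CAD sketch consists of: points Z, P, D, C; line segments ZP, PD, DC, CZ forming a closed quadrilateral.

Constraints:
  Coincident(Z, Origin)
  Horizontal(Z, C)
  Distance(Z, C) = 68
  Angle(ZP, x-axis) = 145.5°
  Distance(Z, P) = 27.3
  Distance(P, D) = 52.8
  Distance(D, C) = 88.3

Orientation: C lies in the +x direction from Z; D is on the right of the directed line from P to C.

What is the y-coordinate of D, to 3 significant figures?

-36.4

Checks: |ZC| = 68.00 ✓; |ZP| = 27.30 ✓; |PD| = 52.80 ✓; |DC| = 88.30 ✓.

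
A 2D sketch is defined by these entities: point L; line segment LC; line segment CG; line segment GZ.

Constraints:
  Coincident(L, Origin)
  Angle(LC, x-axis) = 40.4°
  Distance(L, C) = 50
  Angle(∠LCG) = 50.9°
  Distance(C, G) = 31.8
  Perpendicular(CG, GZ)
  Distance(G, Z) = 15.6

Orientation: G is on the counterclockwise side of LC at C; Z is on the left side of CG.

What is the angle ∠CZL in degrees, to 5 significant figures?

115.47°

L is at the origin; LC runs at 40.4° with length 50.0, so C = 50.0·(cos 40.4°, sin 40.4°) = (38.077, 32.406). ∠LCG = 50.9°, so CG runs at 40.4° + (180° − 50.9°) = 169.50° from the x-axis; with |CG| = 31.8, G = C + 31.8·(cos 169.50°, sin 169.50°) = (6.8094, 38.201). CG ⟂ GZ; with |GZ| = 15.6 on the left of CG, Z = G + 15.6·(-0.18224, -0.98325) = (3.9665, 22.862). Then cos ∠CZL = ZC·ZL / (|ZC||ZL|), giving 115.47°.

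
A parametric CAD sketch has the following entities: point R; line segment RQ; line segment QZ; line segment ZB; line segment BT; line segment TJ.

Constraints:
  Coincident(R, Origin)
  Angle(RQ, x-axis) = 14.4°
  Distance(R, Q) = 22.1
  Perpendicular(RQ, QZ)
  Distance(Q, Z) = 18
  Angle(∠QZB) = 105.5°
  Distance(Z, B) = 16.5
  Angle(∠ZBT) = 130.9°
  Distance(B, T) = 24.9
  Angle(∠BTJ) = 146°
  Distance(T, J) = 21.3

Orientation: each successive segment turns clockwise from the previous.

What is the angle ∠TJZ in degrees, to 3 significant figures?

34.6°

∠ZBT = 130.9° gives BT at 161° from the x-axis; with |BT| = 24.9, T = (-11.9, -12.0). ∠BTJ = 146.0° gives TJ at 127° from the x-axis; with |TJ| = 21.3, J = (-24.7, 5.08). Then cos ∠TJZ = JT·JZ / (|JT||JZ|), giving 34.6°.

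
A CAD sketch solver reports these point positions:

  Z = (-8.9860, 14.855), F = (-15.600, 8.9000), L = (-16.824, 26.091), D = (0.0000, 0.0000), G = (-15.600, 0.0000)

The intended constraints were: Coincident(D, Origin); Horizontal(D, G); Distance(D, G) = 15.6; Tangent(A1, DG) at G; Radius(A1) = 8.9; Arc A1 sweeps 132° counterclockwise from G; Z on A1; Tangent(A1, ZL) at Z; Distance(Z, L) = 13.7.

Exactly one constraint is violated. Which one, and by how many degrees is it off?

Tangent(A1, ZL) at Z — off by 7.10°.

D = (0.00, 0.00) ✓; D.y = 0.00, G.y = 0.00 ✓; |DG| = 15.60 ✓; ∠(FG, GD) = 90.00° ✓; |FG| = 8.900 ✓; bearing(F→Z) − bearing(F→G) = 132.0° ✓; |FZ| = 8.900 ✓; ∠(FZ, ZL) = 97.10° ✗; |ZL| = 13.70 ✓.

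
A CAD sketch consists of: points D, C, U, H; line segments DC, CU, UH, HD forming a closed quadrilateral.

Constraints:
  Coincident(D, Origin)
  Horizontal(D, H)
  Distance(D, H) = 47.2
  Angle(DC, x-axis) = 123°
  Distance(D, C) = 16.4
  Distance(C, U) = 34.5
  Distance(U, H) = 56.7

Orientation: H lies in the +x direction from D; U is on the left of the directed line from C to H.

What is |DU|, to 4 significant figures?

43.81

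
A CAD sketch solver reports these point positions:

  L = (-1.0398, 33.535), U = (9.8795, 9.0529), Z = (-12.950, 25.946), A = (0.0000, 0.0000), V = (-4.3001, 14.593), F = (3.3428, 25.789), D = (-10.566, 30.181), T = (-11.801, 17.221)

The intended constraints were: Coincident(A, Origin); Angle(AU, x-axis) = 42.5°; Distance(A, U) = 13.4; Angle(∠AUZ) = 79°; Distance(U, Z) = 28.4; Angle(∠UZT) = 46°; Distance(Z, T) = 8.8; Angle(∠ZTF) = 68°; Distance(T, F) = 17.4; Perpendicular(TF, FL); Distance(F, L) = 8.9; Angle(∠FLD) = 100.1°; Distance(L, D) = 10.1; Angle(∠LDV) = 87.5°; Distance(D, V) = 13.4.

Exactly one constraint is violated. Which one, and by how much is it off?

Distance(D, V) = 13.4 — off by 3.40.

A = (0.00, 0.00) ✓; AU at 42.50° ✓; |AU| = 13.40 ✓; ∠AUZ = 79.00° ✓; |UZ| = 28.40 ✓; ∠UZT = 46.00° ✓; |ZT| = 8.800 ✓; ∠ZTF = 68.00° ✓; |TF| = 17.40 ✓; ∠(TF, FL) = 90.00° ✓; |FL| = 8.900 ✓; ∠FLD = 100.1° ✓; |LD| = 10.10 ✓; ∠LDV = 87.50° ✓; |DV| = 16.80 ✗.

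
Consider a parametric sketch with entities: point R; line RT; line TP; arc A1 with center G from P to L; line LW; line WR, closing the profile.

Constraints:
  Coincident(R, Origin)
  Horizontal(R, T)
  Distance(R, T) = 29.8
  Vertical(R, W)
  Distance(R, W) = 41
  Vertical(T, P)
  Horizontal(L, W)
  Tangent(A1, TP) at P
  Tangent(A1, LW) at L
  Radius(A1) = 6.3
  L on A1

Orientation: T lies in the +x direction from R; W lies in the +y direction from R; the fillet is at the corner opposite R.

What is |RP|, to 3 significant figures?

45.7

R is at the origin; R and T share the same y with |RT| = 29.8 and T on the +x side, so T = (29.8, 0.00). R and W share the same x with |RW| = 41.0 and W on the +y side, so W = (0.00, 41.0). The virtual corner opposite R is at (29.8, 41.0). Tangency of A1 to TP means the radius GP is perpendicular to TP and the tangent condition forces GL to be normal to LW, with radius 6.3, so the center G sits 6.3 in from both sides at G = (23.5, 34.7). That places the tangent points at P = (29.8, 34.7) on TP and L = (23.5, 41.0) on LW. Then |RP| = |P − R| = 45.7.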